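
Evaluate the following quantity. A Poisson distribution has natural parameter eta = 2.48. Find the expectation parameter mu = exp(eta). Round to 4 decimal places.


Expectation parameter for Poisson exponential family:
mu = exp(eta).
eta = 2.48.
mu = exp(2.48) = 11.9413

11.9413


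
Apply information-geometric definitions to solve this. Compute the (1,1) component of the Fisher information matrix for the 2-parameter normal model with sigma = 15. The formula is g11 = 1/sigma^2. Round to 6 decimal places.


For the 2-parameter normal family, the Fisher metric has:
  g11 = 1/sigma^2, g22 = 2/sigma^2.
sigma = 15, sigma^2 = 225.
g11 = 0.004444

0.004444


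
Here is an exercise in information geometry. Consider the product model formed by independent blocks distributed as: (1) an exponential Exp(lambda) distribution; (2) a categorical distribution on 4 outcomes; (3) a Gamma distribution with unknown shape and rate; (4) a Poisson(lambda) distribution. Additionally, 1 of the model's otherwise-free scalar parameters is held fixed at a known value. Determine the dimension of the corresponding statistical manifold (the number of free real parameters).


The dimension of a statistical manifold equals the number of free
(independent) real parameters of the model. For a product of independent
blocks the parameter counts add.
- exponential (lambda): 1.
- categorical on 4 outcomes (probabilities sum to 1): 4-1 = 3.
- Gamma (shape, rate): 2.
- Poisson (lambda): 1.
Total = 1 + 3 + 2 + 1 = 7.
1 parameter(s) fixed at known values: 7 - 1 = 6.
Dimension = 6

6


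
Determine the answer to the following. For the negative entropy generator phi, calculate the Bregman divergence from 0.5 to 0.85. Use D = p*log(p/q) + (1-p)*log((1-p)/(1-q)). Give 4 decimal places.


Bregman divergence with negative entropy generator:
D = p*log(p/q) + (1-p)*log((1-p)/(1-q)).
p = 0.5, q = 0.85.
p*log(p/q) = 0.5*log(0.5/0.85) = -0.265314.
(1-p)*log((1-p)/(1-q)) = 0.5*log(0.5/0.15) = 0.601986.
D = -0.265314 + 0.601986 = 0.3367

0.3367


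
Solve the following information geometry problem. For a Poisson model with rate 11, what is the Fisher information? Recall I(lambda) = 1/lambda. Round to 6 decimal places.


Fisher information for Poisson: I(lambda) = 1/lambda.
lambda = 11.
I(lambda) = 1/11 = 0.090909

0.090909


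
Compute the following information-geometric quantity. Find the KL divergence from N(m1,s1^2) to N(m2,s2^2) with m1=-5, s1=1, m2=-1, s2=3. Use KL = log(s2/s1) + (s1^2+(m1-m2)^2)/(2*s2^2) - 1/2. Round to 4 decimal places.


KL divergence between normal distributions:
KL = log(s2/s1) + (s1^2 + (m1-m2)^2)/(2*s2^2) - 1/2.
log(3/1) = 1.098612.
(1^2 + (-5--1)^2)/(2*3^2) = (1 + 16)/18 = 0.944444.
KL = 1.098612 + 0.944444 - 0.5 = 1.5431

1.5431


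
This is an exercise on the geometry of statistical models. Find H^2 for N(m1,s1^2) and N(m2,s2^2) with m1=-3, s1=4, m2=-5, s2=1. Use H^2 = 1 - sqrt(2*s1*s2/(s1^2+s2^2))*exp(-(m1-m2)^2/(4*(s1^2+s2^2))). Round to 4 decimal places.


Squared Hellinger distance for Gaussians:
H^2 = 1 - sqrt(2*s1*s2/(s1^2+s2^2)) * exp(-(m1-m2)^2/(4*(s1^2+s2^2))).
s1^2 = 16, s2^2 = 1, s1^2+s2^2 = 17.
sqrt(2*4*1/(17)) = 0.685994.
(m1-m2)^2 = (2)^2 = 4.
exp(-4/(4*17)) = exp(-0.058824) = 0.942873.
H^2 = 1 - 0.685994*0.942873 = 0.3532

0.3532


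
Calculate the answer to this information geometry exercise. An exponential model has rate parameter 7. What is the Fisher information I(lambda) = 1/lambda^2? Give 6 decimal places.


Fisher information for exponential: I(lambda) = 1/lambda^2.
lambda = 7, lambda^2 = 49.
I = 1/49 = 0.020408

0.020408


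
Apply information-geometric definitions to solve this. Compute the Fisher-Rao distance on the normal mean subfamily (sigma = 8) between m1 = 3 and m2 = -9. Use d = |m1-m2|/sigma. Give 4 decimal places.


On the fixed-variance normal subfamily, geodesic distance = |m1-m2|/sigma.
|3 - -9| = 12.
sigma = 8.
d = 12/8 = 1.5000

1.5000


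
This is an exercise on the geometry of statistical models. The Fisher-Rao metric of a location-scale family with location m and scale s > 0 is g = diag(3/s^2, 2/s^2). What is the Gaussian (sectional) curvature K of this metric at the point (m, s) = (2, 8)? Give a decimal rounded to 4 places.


The metric has the form g = (A dm^2 + B ds^2)/s^2 with A = 3, B = 2.
Substitute u = sqrt(A/B)*m: g = B*(du^2 + ds^2)/s^2, i.e. B times the
Poincare upper half-plane metric, which has constant Gaussian curvature -1.
Scaling a 2D metric by a constant c divides the Gaussian curvature by c,
so K = -1/B = -1/(2) = -0.5000 everywhere (the point (m, s) = (2, 8) is irrelevant:
the curvature is constant).
The requested Gaussian curvature is K = -0.5000.

-0.5000


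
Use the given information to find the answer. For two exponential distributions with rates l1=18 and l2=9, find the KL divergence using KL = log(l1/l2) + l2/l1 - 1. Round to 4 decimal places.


KL divergence for exponential family:
KL = log(l1/l2) + l2/l1 - 1.
log(18/9) = 0.693147.
9/18 = 0.5.
KL = 0.693147 + 0.5 - 1 = 0.1931

0.1931


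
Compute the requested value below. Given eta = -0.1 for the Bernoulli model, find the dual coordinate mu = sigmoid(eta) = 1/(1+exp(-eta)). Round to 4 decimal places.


Dual coordinate (expectation parameter) for Bernoulli:
mu = 1/(1+exp(-eta)).
eta = -0.1.
exp(-eta) = exp(0.1) = 1.105171.
mu = 1/(1+1.105171) = 0.4750

0.4750


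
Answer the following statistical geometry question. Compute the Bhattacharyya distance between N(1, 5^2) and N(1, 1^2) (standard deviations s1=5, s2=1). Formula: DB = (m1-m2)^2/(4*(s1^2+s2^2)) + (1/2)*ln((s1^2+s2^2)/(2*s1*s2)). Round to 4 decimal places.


Bhattacharyya distance between two Gaussians:
DB = (m1-m2)^2/(4*(s1^2+s2^2)) + (1/2)*ln((s1^2+s2^2)/(2*s1*s2)).
(m1-m2)^2 = (0)^2 = 0.
s1^2+s2^2 = 25 + 1 = 26.
term1 = 0/104 = 0.0.
term2 = 0.5*ln(26/10.0) = 0.477756.
DB = 0.0 + 0.477756 = 0.4778

0.4778


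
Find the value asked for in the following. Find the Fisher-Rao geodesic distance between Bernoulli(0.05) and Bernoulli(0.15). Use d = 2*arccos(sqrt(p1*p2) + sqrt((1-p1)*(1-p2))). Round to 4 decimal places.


Geodesic distance on Bernoulli manifold:
d(p1,p2) = 2*arccos(sqrt(p1*p2) + sqrt((1-p1)*(1-p2))).
sqrt(p1*p2) = sqrt(0.05*0.15) = 0.086603.
sqrt((1-p1)*(1-p2)) = sqrt(0.95*0.85) = 0.89861.
arg = 0.086603 + 0.89861 = 0.985213.
d = 2*arccos(0.985213) = 0.3444

0.3444


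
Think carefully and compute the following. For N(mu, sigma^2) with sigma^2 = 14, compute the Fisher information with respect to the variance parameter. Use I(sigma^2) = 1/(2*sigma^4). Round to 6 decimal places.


Fisher information for variance: I(sigma^2) = 1/(2*sigma^4).
sigma^2 = 14, so sigma^4 = 196.
I = 1/(2*196) = 1/392 = 0.002551

0.002551


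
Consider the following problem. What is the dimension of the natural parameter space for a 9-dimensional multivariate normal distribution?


Exponential family dimension calculation:
For 9-dim MVN: mean has 9 params, covariance has 9*10/2 = 45 unique entries.
Total dim = 9 + 45 = 54.

54


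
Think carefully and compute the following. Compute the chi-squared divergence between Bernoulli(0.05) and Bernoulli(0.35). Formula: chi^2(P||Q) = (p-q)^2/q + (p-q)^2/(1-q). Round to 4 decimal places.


Chi-squared divergence between Bernoulli distributions:
chi^2 = (p-q)^2/q + (p-q)^2/(1-q).
p = 0.05, q = 0.35, p-q = -0.3.
(p-q)^2 = 0.09.
term1 = 0.09/0.35 = 0.257143.
term2 = 0.09/0.65 = 0.138462.
chi^2 = 0.257143 + 0.138462 = 0.3956

0.3956


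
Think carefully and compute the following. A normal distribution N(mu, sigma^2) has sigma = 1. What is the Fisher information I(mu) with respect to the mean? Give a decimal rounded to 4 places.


The Fisher information for the mean of a normal distribution is I(mu) = 1/sigma^2.
sigma = 1, so sigma^2 = 1.
I(mu) = 1/1 = 1.0000

1.0000


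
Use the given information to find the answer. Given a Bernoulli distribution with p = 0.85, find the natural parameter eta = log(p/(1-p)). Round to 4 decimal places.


Natural parameter for Bernoulli: eta = log(p/(1-p)).
p = 0.85, 1-p = 0.15.
p/(1-p) = 5.666667.
eta = log(5.666667) = 1.7346

1.7346


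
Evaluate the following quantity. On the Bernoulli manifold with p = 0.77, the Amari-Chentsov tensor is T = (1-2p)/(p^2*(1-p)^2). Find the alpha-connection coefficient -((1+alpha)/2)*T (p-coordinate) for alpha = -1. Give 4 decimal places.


Skewness (Amari-Chentsov) tensor: T = (1-2p)/(p^2*(1-p)^2).
p = 0.77, 1-2p = -0.54, p^2 = 0.5929, (1-p)^2 = 0.0529.
T = -0.54/(0.5929 * 0.0529) = -17.216967.
In the p-coordinate, Gamma^(alpha) = Gamma^(0) - (alpha/2)*T with Gamma^(0) = (1/2)*g'(p) = -T/2,
so Gamma^(alpha) = -((1+alpha)/2)*T.
alpha = -1, -(1+alpha)/2 = 0.0.
Gamma = 0.0 * -17.216967 = 0.0000

0.0000


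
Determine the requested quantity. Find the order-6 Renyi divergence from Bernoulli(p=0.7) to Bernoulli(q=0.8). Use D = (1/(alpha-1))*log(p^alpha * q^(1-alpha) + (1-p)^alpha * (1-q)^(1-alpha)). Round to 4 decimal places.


Renyi divergence of order alpha between Bernoulli distributions:
D = (1/(alpha-1))*log(p^alpha * q^(1-alpha) + (1-p)^alpha * (1-q)^(1-alpha)).
alpha = 6, p = 0.7, q = 0.8.
p^alpha * q^(1-alpha) = 0.7^6 * 0.8^-5 = 0.359036.
(1-p)^alpha * (1-q)^(1-alpha) = 0.3^6 * 0.2^-5 = 2.278125.
sum = 0.359036 + 2.278125 = 2.637161.
D = (1/5)*log(2.637161) = 0.1939

0.1939


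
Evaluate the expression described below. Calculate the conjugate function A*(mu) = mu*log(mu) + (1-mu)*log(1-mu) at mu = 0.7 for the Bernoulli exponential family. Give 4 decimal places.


Legendre transform for Bernoulli:
A*(mu) = mu*log(mu) + (1-mu)*log(1-mu).
mu = 0.7, 1-mu = 0.3.
mu*log(mu) = 0.7*log(0.7) = -0.249672.
(1-mu)*log(1-mu) = 0.3*log(0.3) = -0.361192.
A* = -0.249672 + -0.361192 = -0.6109

-0.6109


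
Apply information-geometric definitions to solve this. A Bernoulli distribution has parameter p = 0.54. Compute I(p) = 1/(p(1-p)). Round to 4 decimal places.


For Bernoulli(p), Fisher information is I(p) = 1/(p*(1-p)).
p = 0.54, 1-p = 0.46.
p*(1-p) = 0.2484.
I(p) = 1/0.2484 = 4.0258

4.0258


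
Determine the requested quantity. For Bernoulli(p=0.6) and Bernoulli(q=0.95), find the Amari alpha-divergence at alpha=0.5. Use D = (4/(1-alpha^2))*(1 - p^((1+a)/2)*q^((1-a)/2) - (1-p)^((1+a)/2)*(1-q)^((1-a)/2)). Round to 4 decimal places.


Amari alpha-divergence:
D = (4/(1-alpha^2))*(1 - p^((1+a)/2)*q^((1-a)/2) - (1-p)^((1+a)/2)*(1-q)^((1-a)/2)).
alpha = 0.5, p = 0.6, q = 0.95.
e1 = (1+alpha)/2 = 0.75, e2 = (1-alpha)/2 = 0.25.
t1 = p^e1 * q^e2 = 0.6^0.75 * 0.95^0.25 = 0.673045.
t2 = (1-p)^e1 * (1-q)^e2 = 0.4^0.75 * 0.05^0.25 = 0.237841.
4/(1-alpha^2) = 5.333333.
D = 5.333333*(1 - 0.673045 - 0.237841) = 0.4753

0.4753


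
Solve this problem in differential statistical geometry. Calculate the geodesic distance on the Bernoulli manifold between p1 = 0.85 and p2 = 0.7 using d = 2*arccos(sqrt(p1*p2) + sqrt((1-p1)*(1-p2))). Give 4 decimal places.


Geodesic distance on Bernoulli manifold:
d(p1,p2) = 2*arccos(sqrt(p1*p2) + sqrt((1-p1)*(1-p2))).
sqrt(p1*p2) = sqrt(0.85*0.7) = 0.771362.
sqrt((1-p1)*(1-p2)) = sqrt(0.15*0.3) = 0.212132.
arg = 0.771362 + 0.212132 = 0.983494.
d = 2*arccos(0.983494) = 0.3639

0.3639


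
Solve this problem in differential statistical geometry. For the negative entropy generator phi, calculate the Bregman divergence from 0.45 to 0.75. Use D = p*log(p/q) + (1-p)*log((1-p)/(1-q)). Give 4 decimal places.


Bregman divergence with negative entropy generator:
D = p*log(p/q) + (1-p)*log((1-p)/(1-q)).
p = 0.45, q = 0.75.
p*log(p/q) = 0.45*log(0.45/0.75) = -0.229872.
(1-p)*log((1-p)/(1-q)) = 0.55*log(0.55/0.25) = 0.433652.
D = -0.229872 + 0.433652 = 0.2038

0.2038


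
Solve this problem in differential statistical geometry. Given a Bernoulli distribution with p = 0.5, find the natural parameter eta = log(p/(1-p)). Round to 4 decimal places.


Natural parameter for Bernoulli: eta = log(p/(1-p)).
p = 0.5, 1-p = 0.5.
p/(1-p) = 1.0.
eta = log(1.0) = 0.0000

0.0000


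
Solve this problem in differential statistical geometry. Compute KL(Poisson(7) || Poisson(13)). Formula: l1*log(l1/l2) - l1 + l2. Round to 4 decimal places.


KL divergence for Poisson:
KL = l1*log(l1/l2) - l1 + l2.
l1 = 7, l2 = 13.
log(7/13) = -0.619039.
l1*log(l1/l2) = 7 * -0.619039 = -4.333274.
KL = -4.333274 - 7 + 13 = 1.6667

1.6667


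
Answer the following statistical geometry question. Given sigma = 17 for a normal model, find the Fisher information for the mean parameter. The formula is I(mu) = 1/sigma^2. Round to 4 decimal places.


The Fisher information for the mean of a normal distribution is I(mu) = 1/sigma^2.
sigma = 17, so sigma^2 = 289.
I(mu) = 1/289 = 0.0035

0.0035


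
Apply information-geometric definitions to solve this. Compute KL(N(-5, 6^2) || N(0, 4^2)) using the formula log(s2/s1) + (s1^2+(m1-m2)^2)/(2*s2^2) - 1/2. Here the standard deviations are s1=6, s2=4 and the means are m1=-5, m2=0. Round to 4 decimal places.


KL divergence between normal distributions:
KL = log(s2/s1) + (s1^2 + (m1-m2)^2)/(2*s2^2) - 1/2.
log(4/6) = -0.405465.
(6^2 + (-5-0)^2)/(2*4^2) = (36 + 25)/32 = 1.90625.
KL = -0.405465 + 1.90625 - 0.5 = 1.0008

1.0008


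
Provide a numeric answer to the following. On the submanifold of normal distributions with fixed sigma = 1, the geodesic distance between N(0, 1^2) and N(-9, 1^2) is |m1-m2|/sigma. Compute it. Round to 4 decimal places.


On the fixed-variance normal subfamily, geodesic distance = |m1-m2|/sigma.
|0 - -9| = 9.
sigma = 1.
d = 9/1 = 9.0000

9.0000


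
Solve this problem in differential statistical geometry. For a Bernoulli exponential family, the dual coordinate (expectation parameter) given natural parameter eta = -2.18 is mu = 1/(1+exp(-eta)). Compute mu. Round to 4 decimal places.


Dual coordinate (expectation parameter) for Bernoulli:
mu = 1/(1+exp(-eta)).
eta = -2.18.
exp(-eta) = exp(2.18) = 8.846306.
mu = 1/(1+8.846306) = 0.1016

0.1016


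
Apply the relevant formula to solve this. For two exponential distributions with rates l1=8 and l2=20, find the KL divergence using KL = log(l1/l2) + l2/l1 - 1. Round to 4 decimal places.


KL divergence for exponential family:
KL = log(l1/l2) + l2/l1 - 1.
log(8/20) = -0.916291.
20/8 = 2.5.
KL = -0.916291 + 2.5 - 1 = 0.5837

0.5837


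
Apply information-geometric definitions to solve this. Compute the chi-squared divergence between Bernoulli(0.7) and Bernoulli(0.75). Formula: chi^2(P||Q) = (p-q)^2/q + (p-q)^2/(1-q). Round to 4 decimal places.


Chi-squared divergence between Bernoulli distributions:
chi^2 = (p-q)^2/q + (p-q)^2/(1-q).
p = 0.7, q = 0.75, p-q = -0.05.
(p-q)^2 = 0.0025.
term1 = 0.0025/0.75 = 0.003333.
term2 = 0.0025/0.25 = 0.01.
chi^2 = 0.003333 + 0.01 = 0.0133

0.0133


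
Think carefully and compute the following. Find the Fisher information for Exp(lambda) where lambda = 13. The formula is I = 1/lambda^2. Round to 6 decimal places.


Fisher information for exponential: I(lambda) = 1/lambda^2.
lambda = 13, lambda^2 = 169.
I = 1/169 = 0.005917

0.005917


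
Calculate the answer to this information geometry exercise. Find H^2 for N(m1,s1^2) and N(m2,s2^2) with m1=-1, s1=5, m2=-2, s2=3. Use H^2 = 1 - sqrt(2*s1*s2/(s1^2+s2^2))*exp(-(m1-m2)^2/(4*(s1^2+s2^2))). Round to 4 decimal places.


Squared Hellinger distance for Gaussians:
H^2 = 1 - sqrt(2*s1*s2/(s1^2+s2^2)) * exp(-(m1-m2)^2/(4*(s1^2+s2^2))).
s1^2 = 25, s2^2 = 9, s1^2+s2^2 = 34.
sqrt(2*5*3/(34)) = 0.939336.
(m1-m2)^2 = (1)^2 = 1.
exp(-1/(4*34)) = exp(-0.007353) = 0.992674.
H^2 = 1 - 0.939336*0.992674 = 0.0675

0.0675


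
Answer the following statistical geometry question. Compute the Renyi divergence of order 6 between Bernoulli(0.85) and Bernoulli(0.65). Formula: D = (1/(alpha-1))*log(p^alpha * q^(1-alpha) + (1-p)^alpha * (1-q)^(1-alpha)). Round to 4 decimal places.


Renyi divergence of order alpha between Bernoulli distributions:
D = (1/(alpha-1))*log(p^alpha * q^(1-alpha) + (1-p)^alpha * (1-q)^(1-alpha)).
alpha = 6, p = 0.85, q = 0.65.
p^alpha * q^(1-alpha) = 0.85^6 * 0.65^-5 = 3.250475.
(1-p)^alpha * (1-q)^(1-alpha) = 0.15^6 * 0.35^-5 = 0.002169.
sum = 3.250475 + 0.002169 = 3.252643.
D = (1/5)*log(3.252643) = 0.2359

0.2359


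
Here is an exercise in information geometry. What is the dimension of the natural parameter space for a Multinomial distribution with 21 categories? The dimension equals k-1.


Exponential family dimension calculation:
For Multinomial with k=21 categories, dim = k-1 = 20.

20


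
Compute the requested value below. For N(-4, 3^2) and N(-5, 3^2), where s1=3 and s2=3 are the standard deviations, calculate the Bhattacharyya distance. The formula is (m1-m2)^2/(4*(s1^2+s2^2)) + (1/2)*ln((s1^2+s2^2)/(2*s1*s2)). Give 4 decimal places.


Bhattacharyya distance between two Gaussians:
DB = (m1-m2)^2/(4*(s1^2+s2^2)) + (1/2)*ln((s1^2+s2^2)/(2*s1*s2)).
(m1-m2)^2 = (1)^2 = 1.
s1^2+s2^2 = 9 + 9 = 18.
term1 = 1/72 = 0.013889.
term2 = 0.5*ln(18/18.0) = 0.0.
DB = 0.013889 + 0.0 = 0.0139

0.0139


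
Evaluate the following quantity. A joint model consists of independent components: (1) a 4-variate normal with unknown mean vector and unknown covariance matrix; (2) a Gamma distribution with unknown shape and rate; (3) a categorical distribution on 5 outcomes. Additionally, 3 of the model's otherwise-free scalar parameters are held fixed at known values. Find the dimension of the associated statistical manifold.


The dimension of a statistical manifold equals the number of free
(independent) real parameters of the model. For a product of independent
blocks the parameter counts add.
- 4-variate normal: 4 (mean) + 4*5/2 = 10 (symmetric covariance) = 14.
- Gamma (shape, rate): 2.
- categorical on 5 outcomes (probabilities sum to 1): 5-1 = 4.
Total = 14 + 2 + 4 = 20.
3 parameter(s) fixed at known values: 20 - 3 = 17.
Dimension = 17

17


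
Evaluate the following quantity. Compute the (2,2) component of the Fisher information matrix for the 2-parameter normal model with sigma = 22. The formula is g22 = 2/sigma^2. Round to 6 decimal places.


For the 2-parameter normal family, the Fisher metric has:
  g11 = 1/sigma^2, g22 = 2/sigma^2.
sigma = 22, sigma^2 = 484.
g22 = 0.004132

0.004132


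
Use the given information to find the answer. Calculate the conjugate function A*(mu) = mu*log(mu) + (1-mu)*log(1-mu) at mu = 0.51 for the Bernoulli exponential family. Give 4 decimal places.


Legendre transform for Bernoulli:
A*(mu) = mu*log(mu) + (1-mu)*log(1-mu).
mu = 0.51, 1-mu = 0.49.
mu*log(mu) = 0.51*log(0.51) = -0.343406.
(1-mu)*log(1-mu) = 0.49*log(0.49) = -0.349541.
A* = -0.343406 + -0.349541 = -0.6929

-0.6929


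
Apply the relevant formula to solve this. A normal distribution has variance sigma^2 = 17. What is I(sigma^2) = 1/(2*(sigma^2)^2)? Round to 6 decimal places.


Fisher information for variance: I(sigma^2) = 1/(2*sigma^4).
sigma^2 = 17, so sigma^4 = 289.
I = 1/(2*289) = 1/578 = 0.001730

0.001730


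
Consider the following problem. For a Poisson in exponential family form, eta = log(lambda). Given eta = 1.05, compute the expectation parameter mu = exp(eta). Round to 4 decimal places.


Expectation parameter for Poisson exponential family:
mu = exp(eta).
eta = 1.05.
mu = exp(1.05) = 2.8577

2.8577


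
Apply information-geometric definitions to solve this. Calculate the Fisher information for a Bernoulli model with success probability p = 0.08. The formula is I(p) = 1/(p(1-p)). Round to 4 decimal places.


For Bernoulli(p), Fisher information is I(p) = 1/(p*(1-p)).
p = 0.08, 1-p = 0.92.
p*(1-p) = 0.0736.
I(p) = 1/0.0736 = 13.5870

13.5870


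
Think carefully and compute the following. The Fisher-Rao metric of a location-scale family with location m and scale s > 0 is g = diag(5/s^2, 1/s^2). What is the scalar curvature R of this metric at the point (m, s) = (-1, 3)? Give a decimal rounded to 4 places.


The metric has the form g = (A dm^2 + B ds^2)/s^2 with A = 5, B = 1.
Substitute u = sqrt(A/B)*m: g = B*(du^2 + ds^2)/s^2, i.e. B times the
Poincare upper half-plane metric, which has constant Gaussian curvature -1.
Scaling a 2D metric by a constant c divides the Gaussian curvature by c,
so K = -1/B = -1/(1) = -1.0000 everywhere (the point (m, s) = (-1, 3) is irrelevant:
the curvature is constant).
Scalar curvature in dimension 2: R = 2K = -2/(1) = -2.0000.

-2.0000


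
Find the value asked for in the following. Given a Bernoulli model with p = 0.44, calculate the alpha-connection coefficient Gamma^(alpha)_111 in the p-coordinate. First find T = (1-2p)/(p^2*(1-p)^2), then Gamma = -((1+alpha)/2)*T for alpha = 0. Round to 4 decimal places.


Skewness (Amari-Chentsov) tensor: T = (1-2p)/(p^2*(1-p)^2).
p = 0.44, 1-2p = 0.12, p^2 = 0.1936, (1-p)^2 = 0.3136.
T = 0.12/(0.1936 * 0.3136) = 1.976514.
In the p-coordinate, Gamma^(alpha) = Gamma^(0) - (alpha/2)*T with Gamma^(0) = (1/2)*g'(p) = -T/2,
so Gamma^(alpha) = -((1+alpha)/2)*T.
alpha = 0, -(1+alpha)/2 = -0.5.
Gamma = -0.5 * 1.976514 = -0.9883

-0.9883


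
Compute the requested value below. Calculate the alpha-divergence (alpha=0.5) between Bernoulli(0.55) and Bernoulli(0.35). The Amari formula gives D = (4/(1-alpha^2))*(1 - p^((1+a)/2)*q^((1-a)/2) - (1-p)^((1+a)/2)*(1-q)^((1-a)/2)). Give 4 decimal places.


Amari alpha-divergence:
D = (4/(1-alpha^2))*(1 - p^((1+a)/2)*q^((1-a)/2) - (1-p)^((1+a)/2)*(1-q)^((1-a)/2)).
alpha = 0.5, p = 0.55, q = 0.35.
e1 = (1+alpha)/2 = 0.75, e2 = (1-alpha)/2 = 0.25.
t1 = p^e1 * q^e2 = 0.55^0.75 * 0.35^0.25 = 0.491235.
t2 = (1-p)^e1 * (1-q)^e2 = 0.45^0.75 * 0.65^0.25 = 0.49333.
4/(1-alpha^2) = 5.333333.
D = 5.333333*(1 - 0.491235 - 0.49333) = 0.0823

0.0823


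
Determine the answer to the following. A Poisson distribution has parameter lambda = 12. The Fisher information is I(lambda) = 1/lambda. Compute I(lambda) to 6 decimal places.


Fisher information for Poisson: I(lambda) = 1/lambda.
lambda = 12.
I(lambda) = 1/12 = 0.083333

0.083333


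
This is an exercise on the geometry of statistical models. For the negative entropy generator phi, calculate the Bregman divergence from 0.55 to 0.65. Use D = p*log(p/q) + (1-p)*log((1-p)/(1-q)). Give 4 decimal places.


Bregman divergence with negative entropy generator:
D = p*log(p/q) + (1-p)*log((1-p)/(1-q)).
p = 0.55, q = 0.65.
p*log(p/q) = 0.55*log(0.55/0.65) = -0.09188.
(1-p)*log((1-p)/(1-q)) = 0.45*log(0.45/0.35) = 0.113091.
D = -0.09188 + 0.113091 = 0.0212

0.0212


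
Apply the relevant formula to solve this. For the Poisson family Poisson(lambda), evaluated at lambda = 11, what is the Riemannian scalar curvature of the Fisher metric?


This family has a single free parameter, so its statistical manifold
is 1-dimensional. The Riemann curvature tensor of any 1-dimensional
Riemannian manifold vanishes identically, so R = 0.

0


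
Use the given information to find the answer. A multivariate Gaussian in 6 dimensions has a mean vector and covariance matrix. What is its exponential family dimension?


Exponential family dimension calculation:
For 6-dim MVN: mean has 6 params, covariance has 6*7/2 = 21 unique entries.
Total dim = 6 + 21 = 27.

27


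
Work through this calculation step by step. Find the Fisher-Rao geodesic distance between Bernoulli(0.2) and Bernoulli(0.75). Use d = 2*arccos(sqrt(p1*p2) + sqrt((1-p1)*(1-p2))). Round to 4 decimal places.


Geodesic distance on Bernoulli manifold:
d(p1,p2) = 2*arccos(sqrt(p1*p2) + sqrt((1-p1)*(1-p2))).
sqrt(p1*p2) = sqrt(0.2*0.75) = 0.387298.
sqrt((1-p1)*(1-p2)) = sqrt(0.8*0.25) = 0.447214.
arg = 0.387298 + 0.447214 = 0.834512.
d = 2*arccos(0.834512) = 1.1671

1.1671


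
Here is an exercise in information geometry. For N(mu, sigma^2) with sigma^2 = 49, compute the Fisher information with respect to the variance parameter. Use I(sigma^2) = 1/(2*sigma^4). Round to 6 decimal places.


Fisher information for variance: I(sigma^2) = 1/(2*sigma^4).
sigma^2 = 49, so sigma^4 = 2401.
I = 1/(2*2401) = 1/4802 = 0.000208

0.000208


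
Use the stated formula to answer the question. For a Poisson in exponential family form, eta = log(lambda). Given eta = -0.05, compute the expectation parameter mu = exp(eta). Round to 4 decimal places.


Expectation parameter for Poisson exponential family:
mu = exp(eta).
eta = -0.05.
mu = exp(-0.05) = 0.9512

0.9512


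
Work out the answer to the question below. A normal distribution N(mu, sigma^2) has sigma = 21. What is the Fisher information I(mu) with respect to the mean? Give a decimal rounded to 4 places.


The Fisher information for the mean of a normal distribution is I(mu) = 1/sigma^2.
sigma = 21, so sigma^2 = 441.
I(mu) = 1/441 = 0.0023

0.0023


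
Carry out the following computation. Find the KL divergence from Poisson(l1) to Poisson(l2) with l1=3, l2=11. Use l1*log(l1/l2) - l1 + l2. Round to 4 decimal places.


KL divergence for Poisson:
KL = l1*log(l1/l2) - l1 + l2.
l1 = 3, l2 = 11.
log(3/11) = -1.299283.
l1*log(l1/l2) = 3 * -1.299283 = -3.897849.
KL = -3.897849 - 3 + 11 = 4.1022

4.1022


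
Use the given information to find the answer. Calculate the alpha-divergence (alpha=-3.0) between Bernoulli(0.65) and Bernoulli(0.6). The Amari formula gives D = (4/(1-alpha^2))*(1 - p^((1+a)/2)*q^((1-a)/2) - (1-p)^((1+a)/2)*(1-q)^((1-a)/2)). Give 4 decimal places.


Amari alpha-divergence:
D = (4/(1-alpha^2))*(1 - p^((1+a)/2)*q^((1-a)/2) - (1-p)^((1+a)/2)*(1-q)^((1-a)/2)).
alpha = -3.0, p = 0.65, q = 0.6.
e1 = (1+alpha)/2 = -1.0, e2 = (1-alpha)/2 = 2.0.
t1 = p^e1 * q^e2 = 0.65^-1.0 * 0.6^2.0 = 0.553846.
t2 = (1-p)^e1 * (1-q)^e2 = 0.35^-1.0 * 0.4^2.0 = 0.457143.
4/(1-alpha^2) = -0.5.
D = -0.5*(1 - 0.553846 - 0.457143) = 0.0055

0.0055


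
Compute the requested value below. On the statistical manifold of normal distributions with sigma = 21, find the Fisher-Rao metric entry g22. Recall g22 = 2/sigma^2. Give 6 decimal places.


For the 2-parameter normal family, the Fisher metric has:
  g11 = 1/sigma^2, g22 = 2/sigma^2.
sigma = 21, sigma^2 = 441.
g22 = 0.004535

0.004535


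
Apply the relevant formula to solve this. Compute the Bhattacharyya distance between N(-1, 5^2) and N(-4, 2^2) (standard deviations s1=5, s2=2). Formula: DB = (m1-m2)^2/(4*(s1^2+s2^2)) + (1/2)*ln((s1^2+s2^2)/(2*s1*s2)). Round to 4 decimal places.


Bhattacharyya distance between two Gaussians:
DB = (m1-m2)^2/(4*(s1^2+s2^2)) + (1/2)*ln((s1^2+s2^2)/(2*s1*s2)).
(m1-m2)^2 = (3)^2 = 9.
s1^2+s2^2 = 25 + 4 = 29.
term1 = 9/116 = 0.077586.
term2 = 0.5*ln(29/20.0) = 0.185782.
DB = 0.077586 + 0.185782 = 0.2634

0.2634


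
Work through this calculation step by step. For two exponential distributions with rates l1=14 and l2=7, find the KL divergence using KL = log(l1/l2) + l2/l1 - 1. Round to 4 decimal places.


KL divergence for exponential family:
KL = log(l1/l2) + l2/l1 - 1.
log(14/7) = 0.693147.
7/14 = 0.5.
KL = 0.693147 + 0.5 - 1 = 0.1931

0.1931


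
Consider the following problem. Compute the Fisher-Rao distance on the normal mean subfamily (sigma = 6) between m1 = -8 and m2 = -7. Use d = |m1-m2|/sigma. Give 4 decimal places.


On the fixed-variance normal subfamily, geodesic distance = |m1-m2|/sigma.
|-8 - -7| = 1.
sigma = 6.
d = 1/6 = 0.1667

0.1667


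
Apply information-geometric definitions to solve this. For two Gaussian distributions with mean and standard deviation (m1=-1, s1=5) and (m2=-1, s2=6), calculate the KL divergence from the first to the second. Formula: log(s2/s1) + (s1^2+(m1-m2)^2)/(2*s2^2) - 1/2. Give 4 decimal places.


KL divergence between normal distributions:
KL = log(s2/s1) + (s1^2 + (m1-m2)^2)/(2*s2^2) - 1/2.
log(6/5) = 0.182322.
(5^2 + (-1--1)^2)/(2*6^2) = (25 + 0)/72 = 0.347222.
KL = 0.182322 + 0.347222 - 0.5 = 0.0295

0.0295


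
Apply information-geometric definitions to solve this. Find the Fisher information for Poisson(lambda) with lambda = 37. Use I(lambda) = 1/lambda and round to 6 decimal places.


Fisher information for Poisson: I(lambda) = 1/lambda.
lambda = 37.
I(lambda) = 1/37 = 0.027027

0.027027


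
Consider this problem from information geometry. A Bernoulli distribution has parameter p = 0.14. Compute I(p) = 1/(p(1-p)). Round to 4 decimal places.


For Bernoulli(p), Fisher information is I(p) = 1/(p*(1-p)).
p = 0.14, 1-p = 0.86.
p*(1-p) = 0.1204.
I(p) = 1/0.1204 = 8.3056

8.3056


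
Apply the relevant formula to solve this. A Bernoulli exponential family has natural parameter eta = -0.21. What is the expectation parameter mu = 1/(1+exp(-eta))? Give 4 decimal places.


Dual coordinate (expectation parameter) for Bernoulli:
mu = 1/(1+exp(-eta)).
eta = -0.21.
exp(-eta) = exp(0.21) = 1.233678.
mu = 1/(1+1.233678) = 0.4477

0.4477


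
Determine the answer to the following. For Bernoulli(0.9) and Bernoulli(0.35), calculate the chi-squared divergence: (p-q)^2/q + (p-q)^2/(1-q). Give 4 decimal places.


Chi-squared divergence between Bernoulli distributions:
chi^2 = (p-q)^2/q + (p-q)^2/(1-q).
p = 0.9, q = 0.35, p-q = 0.55.
(p-q)^2 = 0.3025.
term1 = 0.3025/0.35 = 0.864286.
term2 = 0.3025/0.65 = 0.465385.
chi^2 = 0.864286 + 0.465385 = 1.3297

1.3297


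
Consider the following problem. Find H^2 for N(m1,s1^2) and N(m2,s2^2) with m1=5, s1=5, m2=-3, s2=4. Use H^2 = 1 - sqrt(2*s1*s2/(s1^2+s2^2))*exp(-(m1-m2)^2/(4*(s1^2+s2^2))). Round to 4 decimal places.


Squared Hellinger distance for Gaussians:
H^2 = 1 - sqrt(2*s1*s2/(s1^2+s2^2)) * exp(-(m1-m2)^2/(4*(s1^2+s2^2))).
s1^2 = 25, s2^2 = 16, s1^2+s2^2 = 41.
sqrt(2*5*4/(41)) = 0.98773.
(m1-m2)^2 = (8)^2 = 64.
exp(-64/(4*41)) = exp(-0.390244) = 0.676892.
H^2 = 1 - 0.98773*0.676892 = 0.3314

0.3314


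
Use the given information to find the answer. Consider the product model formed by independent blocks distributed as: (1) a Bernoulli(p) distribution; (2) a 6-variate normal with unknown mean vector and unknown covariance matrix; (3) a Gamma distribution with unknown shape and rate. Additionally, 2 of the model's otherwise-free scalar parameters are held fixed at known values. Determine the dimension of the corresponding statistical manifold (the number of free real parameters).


The dimension of a statistical manifold equals the number of free
(independent) real parameters of the model. For a product of independent
blocks the parameter counts add.
- Bernoulli (p): 1.
- 6-variate normal: 6 (mean) + 6*7/2 = 21 (symmetric covariance) = 27.
- Gamma (shape, rate): 2.
Total = 1 + 27 + 2 = 30.
2 parameter(s) fixed at known values: 30 - 2 = 28.
Dimension = 28

28


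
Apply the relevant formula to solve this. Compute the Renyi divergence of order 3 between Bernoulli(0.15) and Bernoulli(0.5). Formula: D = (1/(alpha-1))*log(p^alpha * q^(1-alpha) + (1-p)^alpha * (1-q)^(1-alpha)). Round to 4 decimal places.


Renyi divergence of order alpha between Bernoulli distributions:
D = (1/(alpha-1))*log(p^alpha * q^(1-alpha) + (1-p)^alpha * (1-q)^(1-alpha)).
alpha = 3, p = 0.15, q = 0.5.
p^alpha * q^(1-alpha) = 0.15^3 * 0.5^-2 = 0.0135.
(1-p)^alpha * (1-q)^(1-alpha) = 0.85^3 * 0.5^-2 = 2.4565.
sum = 0.0135 + 2.4565 = 2.47.
D = (1/2)*log(2.47) = 0.4521

0.4521


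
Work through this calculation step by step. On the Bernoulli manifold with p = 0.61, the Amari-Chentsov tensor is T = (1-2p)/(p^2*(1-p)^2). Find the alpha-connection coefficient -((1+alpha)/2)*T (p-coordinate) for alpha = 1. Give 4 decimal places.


Skewness (Amari-Chentsov) tensor: T = (1-2p)/(p^2*(1-p)^2).
p = 0.61, 1-2p = -0.22, p^2 = 0.3721, (1-p)^2 = 0.1521.
T = -0.22/(0.3721 * 0.1521) = -3.887172.
In the p-coordinate, Gamma^(alpha) = Gamma^(0) - (alpha/2)*T with Gamma^(0) = (1/2)*g'(p) = -T/2,
so Gamma^(alpha) = -((1+alpha)/2)*T.
alpha = 1, -(1+alpha)/2 = -1.0.
Gamma = -1.0 * -3.887172 = 3.8872

3.8872


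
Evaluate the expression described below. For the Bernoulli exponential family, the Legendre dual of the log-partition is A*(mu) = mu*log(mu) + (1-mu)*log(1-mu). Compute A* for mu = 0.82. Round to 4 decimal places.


Legendre transform for Bernoulli:
A*(mu) = mu*log(mu) + (1-mu)*log(1-mu).
mu = 0.82, 1-mu = 0.18.
mu*log(mu) = 0.82*log(0.82) = -0.16273.
(1-mu)*log(1-mu) = 0.18*log(0.18) = -0.308664.
A* = -0.16273 + -0.308664 = -0.4714

-0.4714


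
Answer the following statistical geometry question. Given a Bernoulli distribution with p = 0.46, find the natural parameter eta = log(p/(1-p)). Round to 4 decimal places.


Natural parameter for Bernoulli: eta = log(p/(1-p)).
p = 0.46, 1-p = 0.54.
p/(1-p) = 0.851852.
eta = log(0.851852) = -0.1603

-0.1603


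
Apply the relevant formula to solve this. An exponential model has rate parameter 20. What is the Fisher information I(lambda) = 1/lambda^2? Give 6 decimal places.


Fisher information for exponential: I(lambda) = 1/lambda^2.
lambda = 20, lambda^2 = 400.
I = 1/400 = 0.002500

0.002500


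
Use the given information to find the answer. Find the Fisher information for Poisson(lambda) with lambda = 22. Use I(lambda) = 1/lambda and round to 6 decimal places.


Fisher information for Poisson: I(lambda) = 1/lambda.
lambda = 22.
I(lambda) = 1/22 = 0.045455

0.045455


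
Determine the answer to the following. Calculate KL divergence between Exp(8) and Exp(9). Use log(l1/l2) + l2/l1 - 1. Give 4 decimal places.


KL divergence for exponential family:
KL = log(l1/l2) + l2/l1 - 1.
log(8/9) = -0.117783.
9/8 = 1.125.
KL = -0.117783 + 1.125 - 1 = 0.0072

0.0072


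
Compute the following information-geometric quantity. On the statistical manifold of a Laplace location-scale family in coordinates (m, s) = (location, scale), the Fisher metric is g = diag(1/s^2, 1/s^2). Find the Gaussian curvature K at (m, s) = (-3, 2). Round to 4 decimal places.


The metric has the form g = (A dm^2 + B ds^2)/s^2 with A = 1, B = 1.
Substitute u = sqrt(A/B)*m: g = B*(du^2 + ds^2)/s^2, i.e. B times the
Poincare upper half-plane metric, which has constant Gaussian curvature -1.
Scaling a 2D metric by a constant c divides the Gaussian curvature by c,
so K = -1/B = -1/(1) = -1.0000 everywhere (the point (m, s) = (-3, 2) is irrelevant:
the curvature is constant).
The requested Gaussian curvature is K = -1.0000.

-1.0000


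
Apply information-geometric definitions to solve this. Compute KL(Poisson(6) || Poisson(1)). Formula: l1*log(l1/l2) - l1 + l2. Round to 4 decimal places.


KL divergence for Poisson:
KL = l1*log(l1/l2) - l1 + l2.
l1 = 6, l2 = 1.
log(6/1) = 1.791759.
l1*log(l1/l2) = 6 * 1.791759 = 10.750557.
KL = 10.750557 - 6 + 1 = 5.7506

5.7506


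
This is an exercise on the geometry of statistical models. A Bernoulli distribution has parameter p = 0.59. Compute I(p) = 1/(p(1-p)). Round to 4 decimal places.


For Bernoulli(p), Fisher information is I(p) = 1/(p*(1-p)).
p = 0.59, 1-p = 0.41.
p*(1-p) = 0.2419.
I(p) = 1/0.2419 = 4.1339

4.1339


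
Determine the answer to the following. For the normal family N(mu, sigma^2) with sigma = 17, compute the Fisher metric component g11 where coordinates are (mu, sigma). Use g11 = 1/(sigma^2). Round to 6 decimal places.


For the 2-parameter normal family, the Fisher metric has:
  g11 = 1/sigma^2, g22 = 2/sigma^2.
sigma = 17, sigma^2 = 289.
g11 = 0.003460

0.003460


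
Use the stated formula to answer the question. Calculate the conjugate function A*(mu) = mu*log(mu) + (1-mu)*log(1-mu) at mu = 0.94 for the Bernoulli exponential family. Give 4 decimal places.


Legendre transform for Bernoulli:
A*(mu) = mu*log(mu) + (1-mu)*log(1-mu).
mu = 0.94, 1-mu = 0.06.
mu*log(mu) = 0.94*log(0.94) = -0.058163.
(1-mu)*log(1-mu) = 0.06*log(0.06) = -0.168805.
A* = -0.058163 + -0.168805 = -0.2270

-0.2270


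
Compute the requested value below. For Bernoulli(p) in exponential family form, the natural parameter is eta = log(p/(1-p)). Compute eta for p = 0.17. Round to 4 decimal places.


Natural parameter for Bernoulli: eta = log(p/(1-p)).
p = 0.17, 1-p = 0.83.
p/(1-p) = 0.204819.
eta = log(0.204819) = -1.5856

-1.5856


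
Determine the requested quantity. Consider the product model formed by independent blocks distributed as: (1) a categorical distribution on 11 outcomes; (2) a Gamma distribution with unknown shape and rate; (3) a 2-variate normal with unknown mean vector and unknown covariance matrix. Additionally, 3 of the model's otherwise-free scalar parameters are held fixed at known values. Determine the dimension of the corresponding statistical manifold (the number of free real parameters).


The dimension of a statistical manifold equals the number of free
(independent) real parameters of the model. For a product of independent
blocks the parameter counts add.
- categorical on 11 outcomes (probabilities sum to 1): 11-1 = 10.
- Gamma (shape, rate): 2.
- 2-variate normal: 2 (mean) + 2*3/2 = 3 (symmetric covariance) = 5.
Total = 10 + 2 + 5 = 17.
3 parameter(s) fixed at known values: 17 - 3 = 14.
Dimension = 14

14


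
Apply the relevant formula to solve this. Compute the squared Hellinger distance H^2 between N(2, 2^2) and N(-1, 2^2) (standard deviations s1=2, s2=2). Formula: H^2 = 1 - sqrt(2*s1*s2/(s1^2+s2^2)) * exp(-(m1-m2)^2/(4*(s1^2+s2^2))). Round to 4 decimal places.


Squared Hellinger distance for Gaussians:
H^2 = 1 - sqrt(2*s1*s2/(s1^2+s2^2)) * exp(-(m1-m2)^2/(4*(s1^2+s2^2))).
s1^2 = 4, s2^2 = 4, s1^2+s2^2 = 8.
sqrt(2*2*2/(8)) = 1.0.
(m1-m2)^2 = (3)^2 = 9.
exp(-9/(4*8)) = exp(-0.28125) = 0.75484.
H^2 = 1 - 1.0*0.75484 = 0.2452

0.2452


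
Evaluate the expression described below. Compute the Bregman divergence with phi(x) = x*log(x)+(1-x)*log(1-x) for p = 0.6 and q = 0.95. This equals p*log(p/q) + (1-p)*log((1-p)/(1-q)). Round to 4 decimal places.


Bregman divergence with negative entropy generator:
D = p*log(p/q) + (1-p)*log((1-p)/(1-q)).
p = 0.6, q = 0.95.
p*log(p/q) = 0.6*log(0.6/0.95) = -0.275719.
(1-p)*log((1-p)/(1-q)) = 0.4*log(0.4/0.05) = 0.831777.
D = -0.275719 + 0.831777 = 0.5561

0.5561


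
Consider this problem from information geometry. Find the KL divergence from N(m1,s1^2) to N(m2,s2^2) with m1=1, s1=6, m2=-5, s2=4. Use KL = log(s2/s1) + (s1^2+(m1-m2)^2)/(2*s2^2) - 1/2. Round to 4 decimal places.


KL divergence between normal distributions:
KL = log(s2/s1) + (s1^2 + (m1-m2)^2)/(2*s2^2) - 1/2.
log(4/6) = -0.405465.
(6^2 + (1--5)^2)/(2*4^2) = (36 + 36)/32 = 2.25.
KL = -0.405465 + 2.25 - 0.5 = 1.3445

1.3445


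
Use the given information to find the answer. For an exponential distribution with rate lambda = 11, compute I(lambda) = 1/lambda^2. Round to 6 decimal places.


Fisher information for exponential: I(lambda) = 1/lambda^2.
lambda = 11, lambda^2 = 121.
I = 1/121 = 0.008264

0.008264


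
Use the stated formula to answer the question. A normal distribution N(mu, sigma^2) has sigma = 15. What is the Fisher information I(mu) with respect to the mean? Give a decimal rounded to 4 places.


The Fisher information for the mean of a normal distribution is I(mu) = 1/sigma^2.
sigma = 15, so sigma^2 = 225.
I(mu) = 1/225 = 0.0044

0.0044


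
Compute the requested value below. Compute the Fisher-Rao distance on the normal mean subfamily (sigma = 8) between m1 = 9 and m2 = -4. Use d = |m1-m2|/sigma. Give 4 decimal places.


On the fixed-variance normal subfamily, geodesic distance = |m1-m2|/sigma.
|9 - -4| = 13.
sigma = 8.
d = 13/8 = 1.6250

1.6250


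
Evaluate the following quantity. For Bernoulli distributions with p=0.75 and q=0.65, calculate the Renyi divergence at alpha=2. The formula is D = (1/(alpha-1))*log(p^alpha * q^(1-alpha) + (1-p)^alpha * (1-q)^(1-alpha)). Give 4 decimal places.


Renyi divergence of order alpha between Bernoulli distributions:
D = (1/(alpha-1))*log(p^alpha * q^(1-alpha) + (1-p)^alpha * (1-q)^(1-alpha)).
alpha = 2, p = 0.75, q = 0.65.
p^alpha * q^(1-alpha) = 0.75^2 * 0.65^-1 = 0.865385.
(1-p)^alpha * (1-q)^(1-alpha) = 0.25^2 * 0.35^-1 = 0.178571.
sum = 0.865385 + 0.178571 = 1.043956.
D = (1/1)*log(1.043956) = 0.0430

0.0430


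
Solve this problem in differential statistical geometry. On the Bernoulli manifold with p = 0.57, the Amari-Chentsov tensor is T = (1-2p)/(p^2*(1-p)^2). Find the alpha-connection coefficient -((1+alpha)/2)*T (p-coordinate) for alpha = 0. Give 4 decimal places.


Skewness (Amari-Chentsov) tensor: T = (1-2p)/(p^2*(1-p)^2).
p = 0.57, 1-2p = -0.14, p^2 = 0.3249, (1-p)^2 = 0.1849.
T = -0.14/(0.3249 * 0.1849) = -2.330459.
In the p-coordinate, Gamma^(alpha) = Gamma^(0) - (alpha/2)*T with Gamma^(0) = (1/2)*g'(p) = -T/2,
so Gamma^(alpha) = -((1+alpha)/2)*T.
alpha = 0, -(1+alpha)/2 = -0.5.
Gamma = -0.5 * -2.330459 = 1.1652

1.1652
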